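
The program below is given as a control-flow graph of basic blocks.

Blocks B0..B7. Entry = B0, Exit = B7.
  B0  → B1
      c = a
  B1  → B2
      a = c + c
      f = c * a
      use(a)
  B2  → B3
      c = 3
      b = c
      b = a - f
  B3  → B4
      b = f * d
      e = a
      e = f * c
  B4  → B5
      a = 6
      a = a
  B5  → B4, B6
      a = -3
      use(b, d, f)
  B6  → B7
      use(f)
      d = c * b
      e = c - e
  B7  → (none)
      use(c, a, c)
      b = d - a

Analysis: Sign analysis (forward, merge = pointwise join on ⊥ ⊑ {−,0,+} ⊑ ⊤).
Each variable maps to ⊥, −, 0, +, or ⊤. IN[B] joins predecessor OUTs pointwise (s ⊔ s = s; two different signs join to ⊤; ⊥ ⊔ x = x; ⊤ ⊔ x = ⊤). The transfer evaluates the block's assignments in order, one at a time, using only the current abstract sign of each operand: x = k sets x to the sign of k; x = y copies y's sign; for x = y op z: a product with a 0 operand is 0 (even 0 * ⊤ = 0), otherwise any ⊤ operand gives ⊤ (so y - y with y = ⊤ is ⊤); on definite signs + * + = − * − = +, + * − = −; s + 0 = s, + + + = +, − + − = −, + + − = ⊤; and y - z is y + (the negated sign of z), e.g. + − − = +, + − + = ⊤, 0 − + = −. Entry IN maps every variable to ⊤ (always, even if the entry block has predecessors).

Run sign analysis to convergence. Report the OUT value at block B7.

Converged values:
  B0:   IN=(all ⊤)   OUT=(all ⊤)
  B1:   IN=(all ⊤)   OUT=(all ⊤)
  B2:   IN=(all ⊤)   OUT={c:+; rest ⊤}
  B3:   IN={c:+; rest ⊤}   OUT={c:+; rest ⊤}
  B4:   IN={c:+; rest ⊤}   OUT={a:+, c:+; rest ⊤}
  B5:   IN={a:+, c:+; rest ⊤}   OUT={a:-, c:+; rest ⊤}
  B6:   IN={a:-, c:+; rest ⊤}   OUT={a:-, c:+; rest ⊤}
  B7:   IN={a:-, c:+; rest ⊤}   OUT={a:-, c:+; rest ⊤}

Merge at B7: IN[B7] = OUT[B6] = {a: -, b: ⊤, c: +, d: ⊤, e: ⊤, f: ⊤}
Applying B7's transfer function to that IN value gives OUT[B7] (row B7 above).

Answer: {a: -, b: ⊤, c: +, d: ⊤, e: ⊤, f: ⊤}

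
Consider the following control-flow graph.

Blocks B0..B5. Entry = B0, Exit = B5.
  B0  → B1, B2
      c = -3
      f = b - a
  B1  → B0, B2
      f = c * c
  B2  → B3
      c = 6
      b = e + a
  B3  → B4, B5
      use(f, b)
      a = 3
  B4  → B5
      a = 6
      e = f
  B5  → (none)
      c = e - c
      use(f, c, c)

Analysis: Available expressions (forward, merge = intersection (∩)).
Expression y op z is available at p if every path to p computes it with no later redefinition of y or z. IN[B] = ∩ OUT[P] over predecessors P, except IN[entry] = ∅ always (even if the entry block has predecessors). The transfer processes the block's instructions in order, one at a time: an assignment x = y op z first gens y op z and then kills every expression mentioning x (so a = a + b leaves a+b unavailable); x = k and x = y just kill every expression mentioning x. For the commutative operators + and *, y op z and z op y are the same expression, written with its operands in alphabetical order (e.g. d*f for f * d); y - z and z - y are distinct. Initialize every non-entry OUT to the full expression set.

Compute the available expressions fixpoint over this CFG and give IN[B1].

Converged values:
  B0: | IN={} | OUT={b-a}
  B1: | IN={b-a} | OUT={b-a, c*c}
  B2: | IN={b-a} | OUT={a+e}
  B3: | IN={a+e} | OUT={}
  B4: | IN={} | OUT={}
  B5: | IN={} | OUT={}

Merge at B1: IN[B1] = OUT[B0] = {b-a}

Answer: {b-a}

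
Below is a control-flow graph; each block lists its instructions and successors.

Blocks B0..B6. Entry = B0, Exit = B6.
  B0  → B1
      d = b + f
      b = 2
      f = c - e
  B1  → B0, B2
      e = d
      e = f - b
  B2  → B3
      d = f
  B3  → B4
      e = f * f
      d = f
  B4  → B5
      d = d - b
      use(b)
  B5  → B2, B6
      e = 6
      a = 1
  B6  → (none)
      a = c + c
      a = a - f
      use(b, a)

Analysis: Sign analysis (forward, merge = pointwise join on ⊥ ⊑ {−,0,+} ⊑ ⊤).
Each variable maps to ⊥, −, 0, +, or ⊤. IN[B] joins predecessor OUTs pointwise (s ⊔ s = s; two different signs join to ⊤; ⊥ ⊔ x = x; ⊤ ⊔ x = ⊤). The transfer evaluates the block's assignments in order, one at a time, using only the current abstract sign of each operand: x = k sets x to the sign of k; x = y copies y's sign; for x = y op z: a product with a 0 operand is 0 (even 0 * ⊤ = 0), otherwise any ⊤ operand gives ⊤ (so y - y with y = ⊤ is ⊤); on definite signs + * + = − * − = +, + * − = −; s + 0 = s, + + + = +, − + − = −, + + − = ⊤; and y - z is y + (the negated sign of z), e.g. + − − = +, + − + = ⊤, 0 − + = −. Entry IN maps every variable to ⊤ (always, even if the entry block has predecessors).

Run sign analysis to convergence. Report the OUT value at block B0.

Fixpoint table:
  B0: | IN=(all ⊤) | OUT={b:+; rest ⊤}
  B1: | IN={b:+; rest ⊤} | OUT={b:+; rest ⊤}
  B2: | IN={b:+; rest ⊤} | OUT={b:+; rest ⊤}
  B3: | IN={b:+; rest ⊤} | OUT={b:+; rest ⊤}
  B4: | IN={b:+; rest ⊤} | OUT={b:+; rest ⊤}
  B5: | IN={b:+; rest ⊤} | OUT={a:+, b:+, e:+; rest ⊤}
  B6: | IN={a:+, b:+, e:+; rest ⊤} | OUT={b:+, e:+; rest ⊤}

Merge at B0 (entry node, so the boundary value (all ⊤) is joined with the incoming edge(s)): IN[B0] = (all ⊤) ⊔ OUT[B1] = {a: ⊤, b: ⊤, c: ⊤, d: ⊤, e: ⊤, f: ⊤}
Applying B0's transfer function to that IN value gives OUT[B0] (row B0 above).

Answer: {a: ⊤, b: +, c: ⊤, d: ⊤, e: ⊤, f: ⊤}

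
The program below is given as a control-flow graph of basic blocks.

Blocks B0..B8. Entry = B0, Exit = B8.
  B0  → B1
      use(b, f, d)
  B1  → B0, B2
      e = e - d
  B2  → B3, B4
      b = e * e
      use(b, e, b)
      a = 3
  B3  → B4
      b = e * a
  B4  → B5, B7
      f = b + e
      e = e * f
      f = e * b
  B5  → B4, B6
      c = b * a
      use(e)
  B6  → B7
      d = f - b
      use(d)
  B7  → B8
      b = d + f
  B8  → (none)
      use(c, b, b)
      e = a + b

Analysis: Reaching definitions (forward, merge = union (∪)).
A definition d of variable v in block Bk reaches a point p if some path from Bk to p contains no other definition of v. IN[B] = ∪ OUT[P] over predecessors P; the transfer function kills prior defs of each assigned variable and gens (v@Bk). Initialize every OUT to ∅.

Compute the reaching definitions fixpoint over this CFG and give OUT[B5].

Answer: {a@B2, b@B2, b@B3, c@B5, e@B4, f@B4}

Trace:
Per-block solution:
  B0: | IN={e@B1} | OUT={e@B1}
  B1: | IN={e@B1} | OUT={e@B1}
  B2: | IN={e@B1} | OUT={a@B2, b@B2, e@B1}
  B3: | IN={a@B2, b@B2, e@B1} | OUT={a@B2, b@B3, e@B1}
  B4: | IN={a@B2, b@B2, b@B3, c@B5, e@B1, e@B4, f@B4} | OUT={a@B2, b@B2, b@B3, c@B5, e@B4, f@B4}
  B5: | IN={a@B2, b@B2, b@B3, c@B5, e@B4, f@B4} | OUT={a@B2, b@B2, b@B3, c@B5, e@B4, f@B4}
  B6: | IN={a@B2, b@B2, b@B3, c@B5, e@B4, f@B4} | OUT={a@B2, b@B2, b@B3, c@B5, d@B6, e@B4, f@B4}
  B7: | IN={a@B2, b@B2, b@B3, c@B5, d@B6, e@B4, f@B4} | OUT={a@B2, b@B7, c@B5, d@B6, e@B4, f@B4}
  B8: | IN={a@B2, b@B7, c@B5, d@B6, e@B4, f@B4} | OUT={a@B2, b@B7, c@B5, d@B6, e@B8, f@B4}

Merge at B5: IN[B5] = OUT[B4] = {a@B2, b@B2, b@B3, c@B5, e@B4, f@B4}
Applying B5's transfer function to that IN value gives OUT[B5] (row B5 above).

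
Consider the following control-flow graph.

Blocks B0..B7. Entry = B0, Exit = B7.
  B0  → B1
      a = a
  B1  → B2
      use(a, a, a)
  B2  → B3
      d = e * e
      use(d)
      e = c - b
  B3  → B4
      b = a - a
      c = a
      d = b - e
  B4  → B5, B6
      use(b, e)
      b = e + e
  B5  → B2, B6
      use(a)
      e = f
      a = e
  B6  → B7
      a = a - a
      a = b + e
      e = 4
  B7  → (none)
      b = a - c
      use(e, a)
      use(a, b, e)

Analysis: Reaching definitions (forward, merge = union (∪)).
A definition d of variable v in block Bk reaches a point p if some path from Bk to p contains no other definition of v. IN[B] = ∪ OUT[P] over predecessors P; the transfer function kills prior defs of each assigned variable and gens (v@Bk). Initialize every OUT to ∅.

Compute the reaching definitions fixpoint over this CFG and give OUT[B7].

Fixpoint table:
  B0: | IN={} | OUT={a@B0}
  B1: | IN={a@B0} | OUT={a@B0}
  B2: | IN={a@B0, a@B5, b@B4, c@B3, d@B3, e@B5} | OUT={a@B0, a@B5, b@B4, c@B3, d@B2, e@B2}
  B3: | IN={a@B0, a@B5, b@B4, c@B3, d@B2, e@B2} | OUT={a@B0, a@B5, b@B3, c@B3, d@B3, e@B2}
  B4: | IN={a@B0, a@B5, b@B3, c@B3, d@B3, e@B2} | OUT={a@B0, a@B5, b@B4, c@B3, d@B3, e@B2}
  B5: | IN={a@B0, a@B5, b@B4, c@B3, d@B3, e@B2} | OUT={a@B5, b@B4, c@B3, d@B3, e@B5}
  B6: | IN={a@B0, a@B5, b@B4, c@B3, d@B3, e@B2, e@B5} | OUT={a@B6, b@B4, c@B3, d@B3, e@B6}
  B7: | IN={a@B6, b@B4, c@B3, d@B3, e@B6} | OUT={a@B6, b@B7, c@B3, d@B3, e@B6}

Merge at B7: IN[B7] = OUT[B6] = {a@B6, b@B4, c@B3, d@B3, e@B6}
Applying B7's transfer function to that IN value gives OUT[B7] (row B7 above).

Answer: {a@B6, b@B7, c@B3, d@B3, e@B6}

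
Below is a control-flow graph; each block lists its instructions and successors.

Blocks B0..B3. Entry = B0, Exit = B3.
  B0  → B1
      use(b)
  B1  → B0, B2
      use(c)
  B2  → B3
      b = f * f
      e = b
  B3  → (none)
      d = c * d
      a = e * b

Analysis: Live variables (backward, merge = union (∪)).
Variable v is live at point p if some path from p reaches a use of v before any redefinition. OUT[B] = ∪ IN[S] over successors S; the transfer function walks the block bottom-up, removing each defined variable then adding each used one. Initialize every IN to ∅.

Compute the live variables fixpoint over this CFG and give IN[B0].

Fixpoint table:
  B0:   IN={b, c, d, f}   OUT={b, c, d, f}
  B1:   IN={b, c, d, f}   OUT={b, c, d, f}
  B2:   IN={c, d, f}   OUT={b, c, d, e}
  B3:   IN={b, c, d, e}   OUT={}

Merge at B0: OUT[B0] = IN[B1] = {b, c, d, f}
Applying B0's transfer function to that OUT value gives IN[B0] (row B0 above).

Answer: {b, c, d, f}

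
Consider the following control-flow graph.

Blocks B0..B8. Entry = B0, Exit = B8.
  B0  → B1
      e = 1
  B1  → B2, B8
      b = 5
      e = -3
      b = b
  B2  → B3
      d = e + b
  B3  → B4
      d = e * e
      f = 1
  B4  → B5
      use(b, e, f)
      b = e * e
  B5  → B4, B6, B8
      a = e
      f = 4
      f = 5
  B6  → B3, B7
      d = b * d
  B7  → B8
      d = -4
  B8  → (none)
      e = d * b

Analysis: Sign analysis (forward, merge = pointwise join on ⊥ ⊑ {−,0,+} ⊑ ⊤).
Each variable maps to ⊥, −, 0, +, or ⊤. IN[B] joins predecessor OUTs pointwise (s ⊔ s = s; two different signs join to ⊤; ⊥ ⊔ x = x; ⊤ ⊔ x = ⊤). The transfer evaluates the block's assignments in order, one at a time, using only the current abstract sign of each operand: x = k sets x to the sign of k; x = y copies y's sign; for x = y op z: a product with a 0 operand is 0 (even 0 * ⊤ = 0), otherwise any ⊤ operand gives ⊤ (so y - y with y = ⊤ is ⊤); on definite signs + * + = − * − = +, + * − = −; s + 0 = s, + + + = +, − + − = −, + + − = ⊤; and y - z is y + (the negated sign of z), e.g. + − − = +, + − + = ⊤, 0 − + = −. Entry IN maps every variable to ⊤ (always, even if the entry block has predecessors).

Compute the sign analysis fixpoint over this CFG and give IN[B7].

Per-block solution:
  B0:  IN=(all ⊤)  OUT={e:+; rest ⊤}
  B1:  IN={e:+; rest ⊤}  OUT={b:+, e:-; rest ⊤}
  B2:  IN={b:+, e:-; rest ⊤}  OUT={b:+, e:-; rest ⊤}
  B3:  IN={b:+, e:-; rest ⊤}  OUT={b:+, d:+, e:-, f:+; rest ⊤}
  B4:  IN={b:+, d:+, e:-, f:+; rest ⊤}  OUT={b:+, d:+, e:-, f:+; rest ⊤}
  B5:  IN={b:+, d:+, e:-, f:+; rest ⊤}  OUT={a:-, b:+, d:+, e:-, f:+; rest ⊤}
  B6:  IN={a:-, b:+, d:+, e:-, f:+; rest ⊤}  OUT={a:-, b:+, d:+, e:-, f:+; rest ⊤}
  B7:  IN={a:-, b:+, d:+, e:-, f:+; rest ⊤}  OUT={a:-, b:+, d:-, e:-, f:+; rest ⊤}
  B8:  IN={b:+, e:-; rest ⊤}  OUT={b:+; rest ⊤}

Merge at B7: IN[B7] = OUT[B6] = {a: -, b: +, c: ⊤, d: +, e: -, f: +}

Answer: {a: -, b: +, c: ⊤, d: +, e: -, f: +}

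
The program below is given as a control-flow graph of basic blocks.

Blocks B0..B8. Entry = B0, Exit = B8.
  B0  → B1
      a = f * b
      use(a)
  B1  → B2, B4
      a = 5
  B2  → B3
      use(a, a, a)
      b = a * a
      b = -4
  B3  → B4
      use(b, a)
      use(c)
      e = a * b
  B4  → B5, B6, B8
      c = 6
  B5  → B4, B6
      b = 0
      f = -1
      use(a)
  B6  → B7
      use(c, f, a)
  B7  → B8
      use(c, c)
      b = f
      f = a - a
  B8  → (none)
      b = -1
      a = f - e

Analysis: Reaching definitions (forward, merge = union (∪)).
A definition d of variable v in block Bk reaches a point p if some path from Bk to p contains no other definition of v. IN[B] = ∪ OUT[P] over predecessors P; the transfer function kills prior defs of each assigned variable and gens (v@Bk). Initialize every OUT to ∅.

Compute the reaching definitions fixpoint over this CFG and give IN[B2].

Answer: {a@B1}

Working:
Per-block solution:
  B0: | IN={} | OUT={a@B0}
  B1: | IN={a@B0} | OUT={a@B1}
  B2: | IN={a@B1} | OUT={a@B1, b@B2}
  B3: | IN={a@B1, b@B2} | OUT={a@B1, b@B2, e@B3}
  B4: | IN={a@B1, b@B2, b@B5, c@B4, e@B3, f@B5} | OUT={a@B1, b@B2, b@B5, c@B4, e@B3, f@B5}
  B5: | IN={a@B1, b@B2, b@B5, c@B4, e@B3, f@B5} | OUT={a@B1, b@B5, c@B4, e@B3, f@B5}
  B6: | IN={a@B1, b@B2, b@B5, c@B4, e@B3, f@B5} | OUT={a@B1, b@B2, b@B5, c@B4, e@B3, f@B5}
  B7: | IN={a@B1, b@B2, b@B5, c@B4, e@B3, f@B5} | OUT={a@B1, b@B7, c@B4, e@B3, f@B7}
  B8: | IN={a@B1, b@B2, b@B5, b@B7, c@B4, e@B3, f@B5, f@B7} | OUT={a@B8, b@B8, c@B4, e@B3, f@B5, f@B7}

Merge at B2: IN[B2] = OUT[B1] = {a@B1}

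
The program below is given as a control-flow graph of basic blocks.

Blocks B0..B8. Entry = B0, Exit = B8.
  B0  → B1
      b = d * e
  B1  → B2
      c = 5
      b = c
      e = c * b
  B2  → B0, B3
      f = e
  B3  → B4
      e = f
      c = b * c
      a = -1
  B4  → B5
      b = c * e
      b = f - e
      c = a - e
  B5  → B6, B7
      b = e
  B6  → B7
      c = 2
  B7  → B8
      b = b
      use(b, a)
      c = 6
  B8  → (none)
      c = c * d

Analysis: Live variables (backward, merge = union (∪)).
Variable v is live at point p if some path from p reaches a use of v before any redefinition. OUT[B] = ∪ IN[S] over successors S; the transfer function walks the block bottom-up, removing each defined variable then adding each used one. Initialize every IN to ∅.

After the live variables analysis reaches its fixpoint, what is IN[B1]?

Answer: {d}

Trace:
Converged values:
  B0:  IN={d, e}  OUT={d}
  B1:  IN={d}  OUT={b, c, d, e}
  B2:  IN={b, c, d, e}  OUT={b, c, d, e, f}
  B3:  IN={b, c, d, f}  OUT={a, c, d, e, f}
  B4:  IN={a, c, d, e, f}  OUT={a, d, e}
  B5:  IN={a, d, e}  OUT={a, b, d}
  B6:  IN={a, b, d}  OUT={a, b, d}
  B7:  IN={a, b, d}  OUT={c, d}
  B8:  IN={c, d}  OUT={}

Merge at B1: OUT[B1] = IN[B2] = {b, c, d, e}
Applying B1's transfer function to that OUT value gives IN[B1] (row B1 above).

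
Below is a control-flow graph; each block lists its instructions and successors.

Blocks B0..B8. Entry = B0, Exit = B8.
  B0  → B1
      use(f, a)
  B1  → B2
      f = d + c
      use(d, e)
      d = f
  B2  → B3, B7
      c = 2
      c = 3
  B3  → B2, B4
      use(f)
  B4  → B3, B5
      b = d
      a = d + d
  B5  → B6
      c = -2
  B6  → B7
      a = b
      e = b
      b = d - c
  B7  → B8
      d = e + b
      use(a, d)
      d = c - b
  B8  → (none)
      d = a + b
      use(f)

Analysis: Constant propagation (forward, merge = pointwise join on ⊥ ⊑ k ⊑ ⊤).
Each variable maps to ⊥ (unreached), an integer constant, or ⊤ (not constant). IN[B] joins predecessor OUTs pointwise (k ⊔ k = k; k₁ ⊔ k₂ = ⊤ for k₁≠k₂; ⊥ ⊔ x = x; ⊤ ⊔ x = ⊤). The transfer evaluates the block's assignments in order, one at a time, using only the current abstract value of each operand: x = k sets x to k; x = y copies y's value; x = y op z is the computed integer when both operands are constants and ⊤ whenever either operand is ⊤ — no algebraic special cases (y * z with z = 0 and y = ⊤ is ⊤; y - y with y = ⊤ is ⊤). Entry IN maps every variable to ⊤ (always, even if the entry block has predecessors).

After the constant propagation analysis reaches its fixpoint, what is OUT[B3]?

Answer: {a: ⊤, b: ⊤, c: 3, d: ⊤, e: ⊤, f: ⊤}

Derivation:
Converged values:
  B0:   IN=(all ⊤)   OUT=(all ⊤)
  B1:   IN=(all ⊤)   OUT=(all ⊤)
  B2:   IN=(all ⊤)   OUT={c:3; rest ⊤}
  B3:   IN={c:3; rest ⊤}   OUT={c:3; rest ⊤}
  B4:   IN={c:3; rest ⊤}   OUT={c:3; rest ⊤}
  B5:   IN={c:3; rest ⊤}   OUT={c:-2; rest ⊤}
  B6:   IN={c:-2; rest ⊤}   OUT={c:-2; rest ⊤}
  B7:   IN=(all ⊤)   OUT=(all ⊤)
  B8:   IN=(all ⊤)   OUT=(all ⊤)

Merge at B3: IN[B3] = OUT[B2] ⊔ OUT[B4] = {a: ⊤, b: ⊤, c: 3, d: ⊤, e: ⊤, f: ⊤}
Applying B3's transfer function to that IN value gives OUT[B3] (row B3 above).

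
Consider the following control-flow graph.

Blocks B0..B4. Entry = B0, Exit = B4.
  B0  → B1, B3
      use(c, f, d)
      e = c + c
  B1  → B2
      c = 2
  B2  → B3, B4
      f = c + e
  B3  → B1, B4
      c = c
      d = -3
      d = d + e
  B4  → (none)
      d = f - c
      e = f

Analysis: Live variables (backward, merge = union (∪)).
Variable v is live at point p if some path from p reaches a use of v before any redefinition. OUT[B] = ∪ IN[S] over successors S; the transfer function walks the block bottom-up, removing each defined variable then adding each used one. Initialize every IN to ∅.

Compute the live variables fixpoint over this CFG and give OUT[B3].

Answer: {c, e, f}

Derivation:
Per-block solution:
  B0: | IN={c, d, f} | OUT={c, e, f}
  B1: | IN={e} | OUT={c, e}
  B2: | IN={c, e} | OUT={c, e, f}
  B3: | IN={c, e, f} | OUT={c, e, f}
  B4: | IN={c, f} | OUT={}

Merge at B3: OUT[B3] = IN[B1] ⊔ IN[B4] = {c, e, f}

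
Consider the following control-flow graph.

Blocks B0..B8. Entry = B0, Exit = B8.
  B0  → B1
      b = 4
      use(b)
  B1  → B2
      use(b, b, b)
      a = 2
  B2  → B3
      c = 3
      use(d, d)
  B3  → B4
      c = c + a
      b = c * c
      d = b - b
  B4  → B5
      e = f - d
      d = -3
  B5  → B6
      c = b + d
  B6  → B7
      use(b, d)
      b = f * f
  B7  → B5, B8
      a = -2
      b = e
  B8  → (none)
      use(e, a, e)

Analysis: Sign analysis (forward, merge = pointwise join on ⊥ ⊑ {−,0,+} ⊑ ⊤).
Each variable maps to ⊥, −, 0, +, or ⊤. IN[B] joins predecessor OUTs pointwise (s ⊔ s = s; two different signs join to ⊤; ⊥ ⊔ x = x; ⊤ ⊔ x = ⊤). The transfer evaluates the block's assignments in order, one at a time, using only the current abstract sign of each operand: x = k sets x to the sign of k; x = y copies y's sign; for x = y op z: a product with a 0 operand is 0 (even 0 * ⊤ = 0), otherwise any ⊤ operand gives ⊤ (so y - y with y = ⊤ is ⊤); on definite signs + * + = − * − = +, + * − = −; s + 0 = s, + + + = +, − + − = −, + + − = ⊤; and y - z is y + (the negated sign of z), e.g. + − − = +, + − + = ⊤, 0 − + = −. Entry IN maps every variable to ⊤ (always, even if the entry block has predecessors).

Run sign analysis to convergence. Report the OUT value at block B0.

Answer: {a: ⊤, b: +, c: ⊤, d: ⊤, e: ⊤, f: ⊤}

Derivation:
Per-block solution:
  B0: | IN=(all ⊤) | OUT={b:+; rest ⊤}
  B1: | IN={b:+; rest ⊤} | OUT={a:+, b:+; rest ⊤}
  B2: | IN={a:+, b:+; rest ⊤} | OUT={a:+, b:+, c:+; rest ⊤}
  B3: | IN={a:+, b:+, c:+; rest ⊤} | OUT={a:+, b:+, c:+; rest ⊤}
  B4: | IN={a:+, b:+, c:+; rest ⊤} | OUT={a:+, b:+, c:+, d:-; rest ⊤}
  B5: | IN={d:-; rest ⊤} | OUT={d:-; rest ⊤}
  B6: | IN={d:-; rest ⊤} | OUT={d:-; rest ⊤}
  B7: | IN={d:-; rest ⊤} | OUT={a:-, d:-; rest ⊤}
  B8: | IN={a:-, d:-; rest ⊤} | OUT={a:-, d:-; rest ⊤}

B0 is the boundary node: IN[B0] = {a: ⊤, b: ⊤, c: ⊤, d: ⊤, e: ⊤, f: ⊤}
Applying B0's transfer function to that IN value gives OUT[B0] (row B0 above).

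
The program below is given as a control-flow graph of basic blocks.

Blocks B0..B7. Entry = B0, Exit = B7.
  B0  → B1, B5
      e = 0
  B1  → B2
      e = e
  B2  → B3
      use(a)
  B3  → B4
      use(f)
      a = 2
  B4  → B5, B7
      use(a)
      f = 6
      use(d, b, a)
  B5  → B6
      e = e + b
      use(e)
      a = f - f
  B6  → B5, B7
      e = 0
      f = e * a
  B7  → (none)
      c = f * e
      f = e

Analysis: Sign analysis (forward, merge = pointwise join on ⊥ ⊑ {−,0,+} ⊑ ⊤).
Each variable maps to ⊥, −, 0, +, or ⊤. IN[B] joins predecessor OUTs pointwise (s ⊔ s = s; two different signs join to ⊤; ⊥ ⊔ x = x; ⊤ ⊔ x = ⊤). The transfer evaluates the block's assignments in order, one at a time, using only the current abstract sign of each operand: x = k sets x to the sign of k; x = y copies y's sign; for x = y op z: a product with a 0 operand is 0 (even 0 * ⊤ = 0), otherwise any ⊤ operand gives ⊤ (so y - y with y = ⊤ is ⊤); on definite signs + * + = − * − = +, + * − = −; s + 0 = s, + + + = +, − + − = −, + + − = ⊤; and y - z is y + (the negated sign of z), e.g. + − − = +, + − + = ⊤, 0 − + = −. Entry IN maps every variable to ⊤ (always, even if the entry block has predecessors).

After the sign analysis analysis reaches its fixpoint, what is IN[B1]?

Fixpoint table:
  B0:  IN=(all ⊤)  OUT={e:0; rest ⊤}
  B1:  IN={e:0; rest ⊤}  OUT={e:0; rest ⊤}
  B2:  IN={e:0; rest ⊤}  OUT={e:0; rest ⊤}
  B3:  IN={e:0; rest ⊤}  OUT={a:+, e:0; rest ⊤}
  B4:  IN={a:+, e:0; rest ⊤}  OUT={a:+, e:0, f:+; rest ⊤}
  B5:  IN={e:0; rest ⊤}  OUT=(all ⊤)
  B6:  IN=(all ⊤)  OUT={e:0, f:0; rest ⊤}
  B7:  IN={e:0; rest ⊤}  OUT={c:0, e:0, f:0; rest ⊤}

Merge at B1: IN[B1] = OUT[B0] = {a: ⊤, b: ⊤, c: ⊤, d: ⊤, e: 0, f: ⊤}

Answer: {a: ⊤, b: ⊤, c: ⊤, d: ⊤, e: 0, f: ⊤}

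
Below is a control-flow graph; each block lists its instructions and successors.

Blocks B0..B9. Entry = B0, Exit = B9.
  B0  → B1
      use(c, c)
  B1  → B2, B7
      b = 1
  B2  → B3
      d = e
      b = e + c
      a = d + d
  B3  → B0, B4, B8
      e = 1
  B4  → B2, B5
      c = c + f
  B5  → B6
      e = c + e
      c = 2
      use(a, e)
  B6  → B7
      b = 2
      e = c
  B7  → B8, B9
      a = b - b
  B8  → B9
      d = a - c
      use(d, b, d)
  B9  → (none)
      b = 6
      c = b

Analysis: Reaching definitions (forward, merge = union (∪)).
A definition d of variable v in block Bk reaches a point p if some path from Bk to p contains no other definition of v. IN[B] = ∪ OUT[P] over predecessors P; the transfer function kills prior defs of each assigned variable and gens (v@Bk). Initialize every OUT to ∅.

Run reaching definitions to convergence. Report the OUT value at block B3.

Per-block solution:
  B0:   IN={a@B2, b@B2, c@B4, d@B2, e@B3}   OUT={a@B2, b@B2, c@B4, d@B2, e@B3}
  B1:   IN={a@B2, b@B2, c@B4, d@B2, e@B3}   OUT={a@B2, b@B1, c@B4, d@B2, e@B3}
  B2:   IN={a@B2, b@B1, b@B2, c@B4, d@B2, e@B3}   OUT={a@B2, b@B2, c@B4, d@B2, e@B3}
  B3:   IN={a@B2, b@B2, c@B4, d@B2, e@B3}   OUT={a@B2, b@B2, c@B4, d@B2, e@B3}
  B4:   IN={a@B2, b@B2, c@B4, d@B2, e@B3}   OUT={a@B2, b@B2, c@B4, d@B2, e@B3}
  B5:   IN={a@B2, b@B2, c@B4, d@B2, e@B3}   OUT={a@B2, b@B2, c@B5, d@B2, e@B5}
  B6:   IN={a@B2, b@B2, c@B5, d@B2, e@B5}   OUT={a@B2, b@B6, c@B5, d@B2, e@B6}
  B7:   IN={a@B2, b@B1, b@B6, c@B4, c@B5, d@B2, e@B3, e@B6}   OUT={a@B7, b@B1, b@B6, c@B4, c@B5, d@B2, e@B3, e@B6}
  B8:   IN={a@B2, a@B7, b@B1, b@B2, b@B6, c@B4, c@B5, d@B2, e@B3, e@B6}   OUT={a@B2, a@B7, b@B1, b@B2, b@B6, c@B4, c@B5, d@B8, e@B3, e@B6}
  B9:   IN={a@B2, a@B7, b@B1, b@B2, b@B6, c@B4, c@B5, d@B2, d@B8, e@B3, e@B6}   OUT={a@B2, a@B7, b@B9, c@B9, d@B2, d@B8, e@B3, e@B6}

Merge at B3: IN[B3] = OUT[B2] = {a@B2, b@B2, c@B4, d@B2, e@B3}
Applying B3's transfer function to that IN value gives OUT[B3] (row B3 above).

Answer: {a@B2, b@B2, c@B4, d@B2, e@B3}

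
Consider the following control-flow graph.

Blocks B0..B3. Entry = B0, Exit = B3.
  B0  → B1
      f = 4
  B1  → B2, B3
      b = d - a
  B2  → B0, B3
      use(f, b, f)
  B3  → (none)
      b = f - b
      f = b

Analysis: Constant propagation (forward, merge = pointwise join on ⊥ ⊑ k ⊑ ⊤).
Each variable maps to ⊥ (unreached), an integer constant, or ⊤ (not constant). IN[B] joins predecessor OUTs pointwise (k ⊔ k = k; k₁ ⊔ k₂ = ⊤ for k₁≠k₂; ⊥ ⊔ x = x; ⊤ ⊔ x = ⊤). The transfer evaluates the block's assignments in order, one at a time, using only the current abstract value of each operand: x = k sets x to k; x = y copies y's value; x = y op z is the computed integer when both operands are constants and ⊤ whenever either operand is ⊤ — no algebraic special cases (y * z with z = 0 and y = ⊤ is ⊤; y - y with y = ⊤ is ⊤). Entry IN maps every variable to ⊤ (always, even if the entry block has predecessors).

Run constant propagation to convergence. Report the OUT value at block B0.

Per-block solution:
  B0:   IN=(all ⊤)   OUT={f:4; rest ⊤}
  B1:   IN={f:4; rest ⊤}   OUT={f:4; rest ⊤}
  B2:   IN={f:4; rest ⊤}   OUT={f:4; rest ⊤}
  B3:   IN={f:4; rest ⊤}   OUT=(all ⊤)

Merge at B0 (entry node, so the boundary value (all ⊤) is joined with the incoming edge(s)): IN[B0] = (all ⊤) ⊔ OUT[B2] = {a: ⊤, b: ⊤, c: ⊤, d: ⊤, e: ⊤, f: ⊤}
Applying B0's transfer function to that IN value gives OUT[B0] (row B0 above).

Answer: {a: ⊤, b: ⊤, c: ⊤, d: ⊤, e: ⊤, f: 4}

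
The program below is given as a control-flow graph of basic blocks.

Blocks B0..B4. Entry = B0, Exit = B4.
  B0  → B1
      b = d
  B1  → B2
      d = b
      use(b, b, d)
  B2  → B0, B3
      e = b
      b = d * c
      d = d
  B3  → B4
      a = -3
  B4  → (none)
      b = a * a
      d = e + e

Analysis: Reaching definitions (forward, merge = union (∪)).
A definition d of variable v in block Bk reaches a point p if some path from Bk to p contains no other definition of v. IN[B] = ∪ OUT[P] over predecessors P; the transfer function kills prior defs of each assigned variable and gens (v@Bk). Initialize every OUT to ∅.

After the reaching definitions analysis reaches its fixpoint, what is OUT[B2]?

Answer: {b@B2, d@B2, e@B2}

Derivation:
Converged values:
  B0:   IN={b@B2, d@B2, e@B2}   OUT={b@B0, d@B2, e@B2}
  B1:   IN={b@B0, d@B2, e@B2}   OUT={b@B0, d@B1, e@B2}
  B2:   IN={b@B0, d@B1, e@B2}   OUT={b@B2, d@B2, e@B2}
  B3:   IN={b@B2, d@B2, e@B2}   OUT={a@B3, b@B2, d@B2, e@B2}
  B4:   IN={a@B3, b@B2, d@B2, e@B2}   OUT={a@B3, b@B4, d@B4, e@B2}

Merge at B2: IN[B2] = OUT[B1] = {b@B0, d@B1, e@B2}
Applying B2's transfer function to that IN value gives OUT[B2] (row B2 above).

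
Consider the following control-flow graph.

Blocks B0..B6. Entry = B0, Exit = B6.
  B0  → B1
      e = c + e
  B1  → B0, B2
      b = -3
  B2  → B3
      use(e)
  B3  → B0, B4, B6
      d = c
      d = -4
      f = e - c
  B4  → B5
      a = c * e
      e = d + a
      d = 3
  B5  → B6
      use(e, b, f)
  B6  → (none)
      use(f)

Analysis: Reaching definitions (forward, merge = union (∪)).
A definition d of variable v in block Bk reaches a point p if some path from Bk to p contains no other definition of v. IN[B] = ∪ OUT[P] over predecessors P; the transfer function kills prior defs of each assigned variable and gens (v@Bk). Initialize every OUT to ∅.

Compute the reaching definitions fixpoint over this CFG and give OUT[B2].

Answer: {b@B1, d@B3, e@B0, f@B3}

Working:
Per-block solution:
  B0:   IN={b@B1, d@B3, e@B0, f@B3}   OUT={b@B1, d@B3, e@B0, f@B3}
  B1:   IN={b@B1, d@B3, e@B0, f@B3}   OUT={b@B1, d@B3, e@B0, f@B3}
  B2:   IN={b@B1, d@B3, e@B0, f@B3}   OUT={b@B1, d@B3, e@B0, f@B3}
  B3:   IN={b@B1, d@B3, e@B0, f@B3}   OUT={b@B1, d@B3, e@B0, f@B3}
  B4:   IN={b@B1, d@B3, e@B0, f@B3}   OUT={a@B4, b@B1, d@B4, e@B4, f@B3}
  B5:   IN={a@B4, b@B1, d@B4, e@B4, f@B3}   OUT={a@B4, b@B1, d@B4, e@B4, f@B3}
  B6:   IN={a@B4, b@B1, d@B3, d@B4, e@B0, e@B4, f@B3}   OUT={a@B4, b@B1, d@B3, d@B4, e@B0, e@B4, f@B3}

Merge at B2: IN[B2] = OUT[B1] = {b@B1, d@B3, e@B0, f@B3}
Applying B2's transfer function to that IN value gives OUT[B2] (row B2 above).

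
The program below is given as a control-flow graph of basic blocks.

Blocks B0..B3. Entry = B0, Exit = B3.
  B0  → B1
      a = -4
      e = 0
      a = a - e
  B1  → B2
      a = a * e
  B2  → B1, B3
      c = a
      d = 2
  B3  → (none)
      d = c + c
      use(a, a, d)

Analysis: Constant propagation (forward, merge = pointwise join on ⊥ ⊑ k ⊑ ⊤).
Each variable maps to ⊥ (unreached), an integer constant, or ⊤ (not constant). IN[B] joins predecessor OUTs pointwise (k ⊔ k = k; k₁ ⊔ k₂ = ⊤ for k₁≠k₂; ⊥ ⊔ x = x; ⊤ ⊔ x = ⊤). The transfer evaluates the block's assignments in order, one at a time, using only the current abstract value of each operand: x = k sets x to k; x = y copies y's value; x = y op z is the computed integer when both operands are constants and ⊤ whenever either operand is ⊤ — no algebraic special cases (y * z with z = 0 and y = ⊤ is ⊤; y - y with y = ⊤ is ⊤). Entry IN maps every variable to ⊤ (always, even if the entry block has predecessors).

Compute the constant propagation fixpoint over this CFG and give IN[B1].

Fixpoint table:
  B0:  IN=(all ⊤)  OUT={a:-4, e:0; rest ⊤}
  B1:  IN={e:0; rest ⊤}  OUT={e:0; rest ⊤}
  B2:  IN={e:0; rest ⊤}  OUT={d:2, e:0; rest ⊤}
  B3:  IN={d:2, e:0; rest ⊤}  OUT={e:0; rest ⊤}

Merge at B1: IN[B1] = OUT[B0] ⊔ OUT[B2] = {a: ⊤, b: ⊤, c: ⊤, d: ⊤, e: 0, f: ⊤}

Answer: {a: ⊤, b: ⊤, c: ⊤, d: ⊤, e: 0, f: ⊤}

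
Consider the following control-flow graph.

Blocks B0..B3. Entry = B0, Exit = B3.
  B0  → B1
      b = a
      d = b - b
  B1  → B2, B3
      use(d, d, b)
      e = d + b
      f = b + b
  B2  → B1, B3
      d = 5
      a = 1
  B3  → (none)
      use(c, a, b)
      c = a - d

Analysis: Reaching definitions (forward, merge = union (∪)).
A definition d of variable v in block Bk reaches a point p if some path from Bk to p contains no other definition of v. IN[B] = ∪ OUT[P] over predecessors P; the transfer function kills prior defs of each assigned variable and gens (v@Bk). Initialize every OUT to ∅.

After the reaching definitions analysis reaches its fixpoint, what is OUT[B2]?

Answer: {a@B2, b@B0, d@B2, e@B1, f@B1}

Derivation:
Fixpoint table:
  B0:   IN={}   OUT={b@B0, d@B0}
  B1:   IN={a@B2, b@B0, d@B0, d@B2, e@B1, f@B1}   OUT={a@B2, b@B0, d@B0, d@B2, e@B1, f@B1}
  B2:   IN={a@B2, b@B0, d@B0, d@B2, e@B1, f@B1}   OUT={a@B2, b@B0, d@B2, e@B1, f@B1}
  B3:   IN={a@B2, b@B0, d@B0, d@B2, e@B1, f@B1}   OUT={a@B2, b@B0, c@B3, d@B0, d@B2, e@B1, f@B1}

Merge at B2: IN[B2] = OUT[B1] = {a@B2, b@B0, d@B0, d@B2, e@B1, f@B1}
Applying B2's transfer function to that IN value gives OUT[B2] (row B2 above).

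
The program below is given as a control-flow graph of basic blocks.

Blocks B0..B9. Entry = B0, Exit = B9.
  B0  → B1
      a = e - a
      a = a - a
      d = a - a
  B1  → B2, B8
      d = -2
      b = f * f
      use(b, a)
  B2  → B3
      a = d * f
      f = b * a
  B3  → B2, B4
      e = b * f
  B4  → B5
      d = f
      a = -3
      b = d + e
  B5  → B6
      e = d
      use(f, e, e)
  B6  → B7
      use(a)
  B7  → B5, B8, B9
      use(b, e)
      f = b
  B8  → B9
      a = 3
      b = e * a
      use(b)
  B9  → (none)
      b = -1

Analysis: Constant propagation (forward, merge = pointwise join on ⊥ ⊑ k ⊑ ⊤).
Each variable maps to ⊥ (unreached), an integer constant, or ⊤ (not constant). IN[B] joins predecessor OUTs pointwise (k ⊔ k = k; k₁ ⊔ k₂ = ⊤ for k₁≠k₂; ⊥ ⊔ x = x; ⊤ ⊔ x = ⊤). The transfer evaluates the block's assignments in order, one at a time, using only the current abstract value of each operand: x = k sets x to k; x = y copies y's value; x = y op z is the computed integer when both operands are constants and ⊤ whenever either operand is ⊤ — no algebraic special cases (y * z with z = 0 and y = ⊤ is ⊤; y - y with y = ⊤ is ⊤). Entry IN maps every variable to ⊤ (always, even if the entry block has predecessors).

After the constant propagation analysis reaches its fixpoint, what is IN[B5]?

Fixpoint table:
  B0: | IN=(all ⊤) | OUT=(all ⊤)
  B1: | IN=(all ⊤) | OUT={d:-2; rest ⊤}
  B2: | IN={d:-2; rest ⊤} | OUT={d:-2; rest ⊤}
  B3: | IN={d:-2; rest ⊤} | OUT={d:-2; rest ⊤}
  B4: | IN={d:-2; rest ⊤} | OUT={a:-3; rest ⊤}
  B5: | IN={a:-3; rest ⊤} | OUT={a:-3; rest ⊤}
  B6: | IN={a:-3; rest ⊤} | OUT={a:-3; rest ⊤}
  B7: | IN={a:-3; rest ⊤} | OUT={a:-3; rest ⊤}
  B8: | IN=(all ⊤) | OUT={a:3; rest ⊤}
  B9: | IN=(all ⊤) | OUT={b:-1; rest ⊤}

Merge at B5: IN[B5] = OUT[B4] ⊔ OUT[B7] = {a: -3, b: ⊤, c: ⊤, d: ⊤, e: ⊤, f: ⊤}

Answer: {a: -3, b: ⊤, c: ⊤, d: ⊤, e: ⊤, f: ⊤}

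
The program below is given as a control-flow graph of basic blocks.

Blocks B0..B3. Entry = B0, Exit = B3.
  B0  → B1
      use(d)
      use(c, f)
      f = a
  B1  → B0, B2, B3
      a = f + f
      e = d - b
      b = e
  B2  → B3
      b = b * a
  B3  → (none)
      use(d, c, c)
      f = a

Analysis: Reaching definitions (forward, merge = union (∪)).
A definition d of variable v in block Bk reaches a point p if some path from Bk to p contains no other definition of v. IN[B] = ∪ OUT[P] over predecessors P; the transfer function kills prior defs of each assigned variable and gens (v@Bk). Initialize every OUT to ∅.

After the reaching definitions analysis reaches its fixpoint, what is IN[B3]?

Fixpoint table:
  B0: | IN={a@B1, b@B1, e@B1, f@B0} | OUT={a@B1, b@B1, e@B1, f@B0}
  B1: | IN={a@B1, b@B1, e@B1, f@B0} | OUT={a@B1, b@B1, e@B1, f@B0}
  B2: | IN={a@B1, b@B1, e@B1, f@B0} | OUT={a@B1, b@B2, e@B1, f@B0}
  B3: | IN={a@B1, b@B1, b@B2, e@B1, f@B0} | OUT={a@B1, b@B1, b@B2, e@B1, f@B3}

Merge at B3: IN[B3] = OUT[B1] ⊔ OUT[B2] = {a@B1, b@B1, b@B2, e@B1, f@B0}

Answer: {a@B1, b@B1, b@B2, e@B1, f@B0}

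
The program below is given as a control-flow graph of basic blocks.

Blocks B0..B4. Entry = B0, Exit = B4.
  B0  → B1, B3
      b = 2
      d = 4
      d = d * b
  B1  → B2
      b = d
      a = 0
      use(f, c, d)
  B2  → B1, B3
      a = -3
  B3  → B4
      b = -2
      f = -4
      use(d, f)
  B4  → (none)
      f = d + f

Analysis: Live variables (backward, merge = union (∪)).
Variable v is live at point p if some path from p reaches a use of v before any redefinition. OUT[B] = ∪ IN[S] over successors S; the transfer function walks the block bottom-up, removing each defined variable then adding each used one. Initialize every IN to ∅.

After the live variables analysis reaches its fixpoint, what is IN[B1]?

Per-block solution:
  B0:   IN={c, f}   OUT={c, d, f}
  B1:   IN={c, d, f}   OUT={c, d, f}
  B2:   IN={c, d, f}   OUT={c, d, f}
  B3:   IN={d}   OUT={d, f}
  B4:   IN={d, f}   OUT={}

Merge at B1: OUT[B1] = IN[B2] = {c, d, f}
Applying B1's transfer function to that OUT value gives IN[B1] (row B1 above).

Answer: {c, d, f}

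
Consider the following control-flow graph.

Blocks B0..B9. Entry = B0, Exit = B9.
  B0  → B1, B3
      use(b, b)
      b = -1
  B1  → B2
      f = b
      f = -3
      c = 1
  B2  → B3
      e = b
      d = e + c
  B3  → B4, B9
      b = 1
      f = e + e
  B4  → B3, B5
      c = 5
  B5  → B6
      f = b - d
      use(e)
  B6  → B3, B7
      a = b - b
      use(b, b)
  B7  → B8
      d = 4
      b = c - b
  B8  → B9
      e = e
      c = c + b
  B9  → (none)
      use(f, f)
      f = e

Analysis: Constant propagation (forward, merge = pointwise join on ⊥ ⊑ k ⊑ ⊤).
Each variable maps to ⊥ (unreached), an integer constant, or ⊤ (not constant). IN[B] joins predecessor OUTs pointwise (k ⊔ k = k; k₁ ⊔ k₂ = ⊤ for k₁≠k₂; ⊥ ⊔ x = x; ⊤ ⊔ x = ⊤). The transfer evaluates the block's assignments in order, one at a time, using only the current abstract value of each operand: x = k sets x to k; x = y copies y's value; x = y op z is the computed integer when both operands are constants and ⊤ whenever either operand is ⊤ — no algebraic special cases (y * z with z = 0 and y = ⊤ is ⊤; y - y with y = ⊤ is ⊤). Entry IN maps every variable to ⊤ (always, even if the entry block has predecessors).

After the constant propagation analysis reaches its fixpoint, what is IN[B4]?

Answer: {a: ⊤, b: 1, c: ⊤, d: ⊤, e: ⊤, f: ⊤}

Trace:
Per-block solution:
  B0:   IN=(all ⊤)   OUT={b:-1; rest ⊤}
  B1:   IN={b:-1; rest ⊤}   OUT={b:-1, c:1, f:-3; rest ⊤}
  B2:   IN={b:-1, c:1, f:-3; rest ⊤}   OUT={b:-1, c:1, d:0, e:-1, f:-3; rest ⊤}
  B3:   IN=(all ⊤)   OUT={b:1; rest ⊤}
  B4:   IN={b:1; rest ⊤}   OUT={b:1, c:5; rest ⊤}
  B5:   IN={b:1, c:5; rest ⊤}   OUT={b:1, c:5; rest ⊤}
  B6:   IN={b:1, c:5; rest ⊤}   OUT={a:0, b:1, c:5; rest ⊤}
  B7:   IN={a:0, b:1, c:5; rest ⊤}   OUT={a:0, b:4, c:5, d:4; rest ⊤}
  B8:   IN={a:0, b:4, c:5, d:4; rest ⊤}   OUT={a:0, b:4, c:9, d:4; rest ⊤}
  B9:   IN=(all ⊤)   OUT=(all ⊤)

Merge at B4: IN[B4] = OUT[B3] = {a: ⊤, b: 1, c: ⊤, d: ⊤, e: ⊤, f: ⊤}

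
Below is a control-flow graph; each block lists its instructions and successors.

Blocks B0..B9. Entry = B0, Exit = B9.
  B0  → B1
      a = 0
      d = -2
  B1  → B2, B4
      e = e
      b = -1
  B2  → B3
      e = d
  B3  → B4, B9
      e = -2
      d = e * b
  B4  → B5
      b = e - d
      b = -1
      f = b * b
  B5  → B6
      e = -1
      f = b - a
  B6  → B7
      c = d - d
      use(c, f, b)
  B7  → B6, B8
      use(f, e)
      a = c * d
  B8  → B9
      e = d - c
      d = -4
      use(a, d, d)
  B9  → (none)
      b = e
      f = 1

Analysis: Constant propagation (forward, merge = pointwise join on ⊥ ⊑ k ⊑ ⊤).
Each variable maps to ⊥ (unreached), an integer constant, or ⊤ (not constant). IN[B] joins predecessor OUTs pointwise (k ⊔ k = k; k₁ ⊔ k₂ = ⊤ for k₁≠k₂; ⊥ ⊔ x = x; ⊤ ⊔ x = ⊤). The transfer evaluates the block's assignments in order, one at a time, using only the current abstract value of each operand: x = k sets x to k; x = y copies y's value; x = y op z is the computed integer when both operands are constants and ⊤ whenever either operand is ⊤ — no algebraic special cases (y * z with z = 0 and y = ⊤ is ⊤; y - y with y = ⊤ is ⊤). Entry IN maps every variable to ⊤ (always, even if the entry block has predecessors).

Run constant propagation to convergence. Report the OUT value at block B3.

Fixpoint table:
  B0: | IN=(all ⊤) | OUT={a:0, d:-2; rest ⊤}
  B1: | IN={a:0, d:-2; rest ⊤} | OUT={a:0, b:-1, d:-2; rest ⊤}
  B2: | IN={a:0, b:-1, d:-2; rest ⊤} | OUT={a:0, b:-1, d:-2, e:-2; rest ⊤}
  B3: | IN={a:0, b:-1, d:-2, e:-2; rest ⊤} | OUT={a:0, b:-1, d:2, e:-2; rest ⊤}
  B4: | IN={a:0, b:-1; rest ⊤} | OUT={a:0, b:-1, f:1; rest ⊤}
  B5: | IN={a:0, b:-1, f:1; rest ⊤} | OUT={a:0, b:-1, e:-1, f:-1; rest ⊤}
  B6: | IN={b:-1, e:-1, f:-1; rest ⊤} | OUT={b:-1, e:-1, f:-1; rest ⊤}
  B7: | IN={b:-1, e:-1, f:-1; rest ⊤} | OUT={b:-1, e:-1, f:-1; rest ⊤}
  B8: | IN={b:-1, e:-1, f:-1; rest ⊤} | OUT={b:-1, d:-4, f:-1; rest ⊤}
  B9: | IN={b:-1; rest ⊤} | OUT={f:1; rest ⊤}

Merge at B3: IN[B3] = OUT[B2] = {a: 0, b: -1, c: ⊤, d: -2, e: -2, f: ⊤}
Applying B3's transfer function to that IN value gives OUT[B3] (row B3 above).

Answer: {a: 0, b: -1, c: ⊤, d: 2, e: -2, f: ⊤}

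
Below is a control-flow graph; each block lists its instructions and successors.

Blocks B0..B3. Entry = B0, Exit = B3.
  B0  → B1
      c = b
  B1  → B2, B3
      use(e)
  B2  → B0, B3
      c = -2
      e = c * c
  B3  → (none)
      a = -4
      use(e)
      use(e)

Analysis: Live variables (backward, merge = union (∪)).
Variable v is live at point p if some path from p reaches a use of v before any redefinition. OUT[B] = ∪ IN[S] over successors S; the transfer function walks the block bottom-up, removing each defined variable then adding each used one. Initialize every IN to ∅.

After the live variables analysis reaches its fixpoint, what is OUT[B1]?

Fixpoint table:
  B0:  IN={b, e}  OUT={b, e}
  B1:  IN={b, e}  OUT={b, e}
  B2:  IN={b}  OUT={b, e}
  B3:  IN={e}  OUT={}

Merge at B1: OUT[B1] = IN[B2] ⊔ IN[B3] = {b, e}

Answer: {b, e}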